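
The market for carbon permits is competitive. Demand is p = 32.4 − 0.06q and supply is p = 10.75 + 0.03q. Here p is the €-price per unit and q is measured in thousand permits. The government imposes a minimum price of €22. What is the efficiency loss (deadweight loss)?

€203.35 thousand

Competitive equilibrium: 32.4 − 0.06q = 10.75 + 0.03q → q* = 240.5556, p* = 17.9667.
At the floor p = 22, quantity demanded = (32.4 − 22)/0.06 = 173.3333.
Sellers' marginal cost at q' = 173.3333: 10.75 + 0.03·173.3333 = 15.95.
Δq = 240.5556 − 173.3333 = 67.2223; wedge = 22 − 15.95 = 6.05.
DWL = ½ × 67.2223 × 6.05 = €203.35 thousand.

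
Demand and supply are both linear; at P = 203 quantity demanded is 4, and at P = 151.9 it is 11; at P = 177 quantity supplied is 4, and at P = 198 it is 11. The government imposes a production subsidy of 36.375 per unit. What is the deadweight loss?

64.23

Demand slope = (151.9 − 203)/(11 − 4) = −7.3, so P = 232.2 − 7.3Q.
Supply slope = (198 − 177)/(11 − 4) = 3, so P = 165 + 3Q.
Competitive equilibrium: 232.2 − 7.3Q = 165 + 3Q → Q* = 6.5243, P* = 184.5728.
The subsidy lowers effective supply by 36.375: P = 128.625 + 3Q.
New quantity: 232.2 − 7.3Q = 128.625 + 3Q → Q' = 10.0558.
Overproduction ΔQ = 10.0558 − 6.5243 = 3.5315; wedge = subsidy = 36.375.
DWL = ½ × 3.5315 × 36.375 = 64.23.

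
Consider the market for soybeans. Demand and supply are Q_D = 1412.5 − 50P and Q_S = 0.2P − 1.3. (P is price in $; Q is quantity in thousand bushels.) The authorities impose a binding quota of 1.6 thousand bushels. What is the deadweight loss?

$18.74 thousand

In inverse form: demand P = 28.25 − 0.02Q, supply P = 6.5 + 5Q.
Competitive equilibrium: 28.25 − 0.02Q = 6.5 + 5Q → Q* = 4.3327, P* = 28.1633.
At Q = 1.6: demand price = 28.25 − 0.02·1.6 = 28.218; supply price = 6.5 + 5·1.6 = 14.5.
ΔQ = 4.3327 − 1.6 = 2.7327; wedge = 28.218 − 14.5 = 13.718.
Deadweight loss = ½ × 2.7327 × 13.718 = $18.74 thousand.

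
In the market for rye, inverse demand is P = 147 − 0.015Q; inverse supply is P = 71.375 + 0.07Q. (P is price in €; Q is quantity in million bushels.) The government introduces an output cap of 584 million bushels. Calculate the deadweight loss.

€3971.88 million

Competitive equilibrium: 147 − 0.015Q = 71.375 + 0.07Q → Q* = 889.7059, P* = 133.6544.
At Q = 584: demand price = 147 − 0.015·584 = 138.24; supply price = 71.375 + 0.07·584 = 112.255.
ΔQ = 889.7059 − 584 = 305.7059; wedge = 138.24 − 112.255 = 25.985.
The triangle = ½ × 305.7059 × 25.985 = €3971.88 million.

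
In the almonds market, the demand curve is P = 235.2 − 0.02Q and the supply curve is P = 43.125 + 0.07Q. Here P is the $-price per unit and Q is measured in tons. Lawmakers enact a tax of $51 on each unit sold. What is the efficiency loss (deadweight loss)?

$14450

Competitive equilibrium: 235.2 − 0.02Q = 43.125 + 0.07Q → Q* = 2134.1667, P* = 192.5167.
With the tax, the buyer price exceeds the seller price by 51: (235.2 − 0.02Q) − (43.125 + 0.07Q) = 51 → Q' = 1567.5.
ΔQ = 2134.1667 − 1567.5 = 566.6667; the wedge equals the tax, 51.
The triangle = ½ × 566.6667 × 51 = $14450.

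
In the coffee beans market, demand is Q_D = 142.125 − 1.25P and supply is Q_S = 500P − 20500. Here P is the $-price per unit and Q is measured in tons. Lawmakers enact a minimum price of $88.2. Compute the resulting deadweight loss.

$1385.18

In inverse form: demand P = 113.7 − 0.8Q, supply P = 41 + 0.002Q.
Competitive equilibrium: 113.7 − 0.8Q = 41 + 0.002Q → Q* = 90.6484, P* = 41.1813.
At the floor P = 88.2, quantity demanded = (113.7 − 88.2)/0.8 = 31.875.
Sellers' marginal cost at Q' = 31.875: 41 + 0.002·31.875 = 41.0638.
ΔQ = 90.6484 − 31.875 = 58.7734; wedge = 88.2 − 41.0638 = 47.1362.
The triangle = ½ × 58.7734 × 47.1362 = $1385.18.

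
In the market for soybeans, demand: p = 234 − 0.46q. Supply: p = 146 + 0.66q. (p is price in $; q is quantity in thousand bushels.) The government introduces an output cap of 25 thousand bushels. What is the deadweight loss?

Competitive equilibrium: 234 − 0.46q = 146 + 0.66q → q* = 78.5714, p* = 197.8571.
At q = 25: demand price = 234 − 0.46·25 = 222.5; supply price = 146 + 0.66·25 = 162.5.
Δq = 78.5714 − 25 = 53.5714; wedge = 222.5 − 162.5 = 60.
Welfare loss = ½ × 53.5714 × 60 = $1607.14 thousand.

$1607.14 thousand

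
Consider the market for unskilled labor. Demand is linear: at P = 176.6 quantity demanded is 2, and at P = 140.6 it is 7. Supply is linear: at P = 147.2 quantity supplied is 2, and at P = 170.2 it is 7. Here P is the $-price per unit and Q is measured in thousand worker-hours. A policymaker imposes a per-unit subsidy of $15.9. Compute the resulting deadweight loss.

Demand slope = (140.6 − 176.6)/(7 − 2) = −7.2, so P = 191 − 7.2Q.
Supply slope = (170.2 − 147.2)/(7 − 2) = 4.6, so P = 138 + 4.6Q.
Competitive equilibrium: 191 − 7.2Q = 138 + 4.6Q → Q* = 4.4915, P* = 158.661.
The subsidy lowers effective supply by 15.9: P = 122.1 + 4.6Q.
New quantity: 191 − 7.2Q = 122.1 + 4.6Q → Q' = 5.839.
Overproduction ΔQ = 5.839 − 4.4915 = 1.3475; wedge = subsidy = 15.9.
Welfare loss = ½ × 1.3475 × 15.9 = $10.71 thousand.

$10.71 thousand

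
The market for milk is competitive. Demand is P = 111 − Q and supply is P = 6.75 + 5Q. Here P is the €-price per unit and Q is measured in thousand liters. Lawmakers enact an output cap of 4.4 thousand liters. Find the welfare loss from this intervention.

Competitive equilibrium: 111 − Q = 6.75 + 5Q → Q* = 17.375, P* = 93.625.
At Q = 4.4: demand price = 111 − 1·4.4 = 106.6; supply price = 6.75 + 5·4.4 = 28.75.
ΔQ = 17.375 − 4.4 = 12.975; wedge = 106.6 − 28.75 = 77.85.
The triangle = ½ × 12.975 × 77.85 = €505.05 thousand.

€505.05 thousand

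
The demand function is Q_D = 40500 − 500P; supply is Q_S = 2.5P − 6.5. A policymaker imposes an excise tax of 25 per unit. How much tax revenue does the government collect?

In inverse form: demand P = 81 − 0.002Q, supply P = 2.6 + 0.4Q.
Competitive equilibrium: 81 − 0.002Q = 2.6 + 0.4Q → Q* = 195.0249, P* = 80.61.
With the tax, the buyer price exceeds the seller price by 25: (81 − 0.002Q) − (2.6 + 0.4Q) = 25 → Q' = 132.8358.
Tax revenue = 25 × 132.8358 = 3320.90.

3320.90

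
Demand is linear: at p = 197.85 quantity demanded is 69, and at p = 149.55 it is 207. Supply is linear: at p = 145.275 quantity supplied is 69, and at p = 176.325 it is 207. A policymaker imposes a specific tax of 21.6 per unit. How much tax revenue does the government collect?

Demand slope = (149.55 − 197.85)/(207 − 69) = −0.35, so p = 222 − 0.35q.
Supply slope = (176.325 − 145.275)/(207 − 69) = 0.225, so p = 129.75 + 0.225q.
Competitive equilibrium: 222 − 0.35q = 129.75 + 0.225q → q* = 160.4348, p* = 165.8478.
With the tax, the buyer price exceeds the seller price by 21.6: (222 − 0.35q) − (129.75 + 0.225q) = 21.6 → q' = 122.8696.
Tax revenue = 21.6 × 122.8696 = 2653.98.

2653.98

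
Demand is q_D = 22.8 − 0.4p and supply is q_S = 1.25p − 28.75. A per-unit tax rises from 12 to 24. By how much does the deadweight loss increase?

In inverse form: demand p = 57 − 2.5q, supply p = 23 + 0.8q.
Competitive equilibrium: 57 − 2.5q = 23 + 0.8q → q* = 10.303, p* = 31.2424.
For a per-unit tax t: Δq = t/3.3, so DWL = ½·t·(t/3.3) = t²/6.6.
At t = 12: DWL = 21.8182. At t = 24: DWL = 87.2727.
Increase = 87.2727 − 21.8182 = 65.45.

65.45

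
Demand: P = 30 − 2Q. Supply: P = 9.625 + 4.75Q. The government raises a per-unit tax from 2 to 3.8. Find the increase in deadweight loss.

0.77

Competitive equilibrium: 30 − 2Q = 9.625 + 4.75Q → Q* = 3.0185, P* = 23.963.
For a per-unit tax t: ΔQ = t/6.75, so DWL = ½·t·(t/6.75) = t²/13.5.
At t = 2: DWL = 0.296. At t = 3.8: DWL = 1.07.
Increase = 1.07 − 0.296 = 0.77.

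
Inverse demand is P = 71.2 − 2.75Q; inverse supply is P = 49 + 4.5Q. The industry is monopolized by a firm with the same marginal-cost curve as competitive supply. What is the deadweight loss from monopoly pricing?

2.57

Competitive equilibrium: 71.2 − 2.75Q = 49 + 4.5Q → Q* = 3.0621, P* = 62.7793.
Marginal revenue: MR = 71.2 − 5.5Q. Set MR = MC: 71.2 − 5.5Q = 49 + 4.5Q → Q_m = 2.22.
Price P_m = 71.2 − 2.75·2.22 = 65.095; MC(Q_m) = 49 + 4.5·2.22 = 58.99.
Competitive Q* = 3.0621, so ΔQ = 0.8421; wedge = 65.095 − 58.99 = 6.105.
The triangle = ½ × 0.8421 × 6.105 = 2.57.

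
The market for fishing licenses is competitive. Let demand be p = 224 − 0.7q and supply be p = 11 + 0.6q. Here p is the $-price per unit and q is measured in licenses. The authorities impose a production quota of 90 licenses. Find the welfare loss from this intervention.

$3544.62

Competitive equilibrium: 224 − 0.7q = 11 + 0.6q → q* = 163.8462, p* = 109.3077.
At q = 90: demand price = 224 − 0.7·90 = 161; supply price = 11 + 0.6·90 = 65.
Δq = 163.8462 − 90 = 73.8462; wedge = 161 − 65 = 96.
Deadweight loss = ½ × 73.8462 × 96 = $3544.62.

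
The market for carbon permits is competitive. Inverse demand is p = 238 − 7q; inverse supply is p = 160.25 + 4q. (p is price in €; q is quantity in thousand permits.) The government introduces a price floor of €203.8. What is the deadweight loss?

€26.20 thousand

Competitive equilibrium: 238 − 7q = 160.25 + 4q → q* = 7.0682, p* = 188.5227.
At the floor p = 203.8, quantity demanded = (238 − 203.8)/7 = 4.8857.
Sellers' marginal cost at q' = 4.8857: 160.25 + 4·4.8857 = 179.7928.
Δq = 7.0682 − 4.8857 = 2.1825; wedge = 203.8 − 179.7928 = 24.0072.
The triangle = ½ × 2.1825 × 24.0072 = €26.20 thousand.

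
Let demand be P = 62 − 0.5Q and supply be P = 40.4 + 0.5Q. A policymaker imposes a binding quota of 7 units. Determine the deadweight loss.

Competitive equilibrium: 62 − 0.5Q = 40.4 + 0.5Q → Q* = 21.6, P* = 51.2.
At Q = 7: demand price = 62 − 0.5·7 = 58.5; supply price = 40.4 + 0.5·7 = 43.9.
ΔQ = 21.6 − 7 = 14.6; wedge = 58.5 − 43.9 = 14.6.
The triangle = ½ × 14.6 × 14.6 = 106.58.

106.58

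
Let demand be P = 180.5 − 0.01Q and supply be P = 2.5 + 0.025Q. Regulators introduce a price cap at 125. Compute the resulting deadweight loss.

603.57

Competitive equilibrium: 180.5 − 0.01Q = 2.5 + 0.025Q → Q* = 5085.7143, P* = 129.6429.
At the ceiling P = 125, quantity supplied = (125 − 2.5)/0.025 = 4900.
Willingness to pay at Q' = 4900: 180.5 − 0.01·4900 = 131.5.
ΔQ = 5085.7143 − 4900 = 185.7143; wedge = 131.5 − 125 = 6.5.
DWL = ½ × 185.7143 × 6.5 = 603.57.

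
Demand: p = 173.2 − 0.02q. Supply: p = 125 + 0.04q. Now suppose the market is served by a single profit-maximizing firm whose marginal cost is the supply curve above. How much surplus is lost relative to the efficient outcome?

Competitive equilibrium: 173.2 − 0.02q = 125 + 0.04q → q* = 803.3333, p* = 157.1333.
Marginal revenue: MR = 173.2 − 0.04q. Set MR = MC: 173.2 − 0.04q = 125 + 0.04q → q_m = 602.5.
Price p_m = 173.2 − 0.02·602.5 = 161.15; MC(q_m) = 125 + 0.04·602.5 = 149.1.
Competitive q* = 803.3333, so Δq = 200.8333; wedge = 161.15 − 149.1 = 12.05.
Deadweight loss = ½ × 200.8333 × 12.05 = 1210.02.

1210.02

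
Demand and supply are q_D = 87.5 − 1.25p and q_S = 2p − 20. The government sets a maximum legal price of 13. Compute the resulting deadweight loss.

1048.02

In inverse form: demand p = 70 − 0.8q, supply p = 10 + 0.5q.
Competitive equilibrium: 70 − 0.8q = 10 + 0.5q → q* = 46.15385, p* = 33.07692.
At the ceiling p = 13, quantity supplied = (13 − 10)/0.5 = 6.
Willingness to pay at q' = 6: 70 − 0.8·6 = 65.2.
Δq = 46.15385 − 6 = 40.15385; wedge = 65.2 − 13 = 52.2.
Welfare loss = ½ × 40.15385 × 52.2 = 1048.02.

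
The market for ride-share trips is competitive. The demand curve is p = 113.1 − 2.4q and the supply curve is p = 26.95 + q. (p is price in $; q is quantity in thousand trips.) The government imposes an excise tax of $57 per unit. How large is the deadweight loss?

$477.79 thousand

Competitive equilibrium: 113.1 − 2.4q = 26.95 + q → q* = 25.3382, p* = 52.2882.
With the tax, the buyer price exceeds the seller price by 57: (113.1 − 2.4q) − (26.95 + q) = 57 → q' = 8.5735.
Δq = 25.3382 − 8.5735 = 16.7647; the wedge equals the tax, 57.
Deadweight loss = ½ × 16.7647 × 57 = $477.79 thousand.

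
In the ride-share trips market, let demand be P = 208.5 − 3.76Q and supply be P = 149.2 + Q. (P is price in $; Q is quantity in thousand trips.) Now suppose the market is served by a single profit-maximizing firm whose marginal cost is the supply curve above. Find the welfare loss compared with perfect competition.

$71.94 thousand

Competitive equilibrium: 208.5 − 3.76Q = 149.2 + Q → Q* = 12.458, P* = 161.658.
Marginal revenue: MR = 208.5 − 7.52Q. Set MR = MC: 208.5 − 7.52Q = 149.2 + Q → Q_m = 6.9601.
Price P_m = 208.5 − 3.76·6.9601 = 182.33; MC(Q_m) = 149.2 + 1·6.9601 = 156.1601.
Competitive Q* = 12.458, so ΔQ = 5.4979; wedge = 182.33 − 156.1601 = 26.1699.
Welfare loss = ½ × 5.4979 × 26.1699 = $71.94 thousand.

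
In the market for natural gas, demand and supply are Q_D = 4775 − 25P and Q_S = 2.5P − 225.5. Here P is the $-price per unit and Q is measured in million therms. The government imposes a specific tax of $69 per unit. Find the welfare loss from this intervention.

$5410.23 million

In inverse form: demand P = 191 − 0.04Q, supply P = 90.2 + 0.4Q.
Competitive equilibrium: 191 − 0.04Q = 90.2 + 0.4Q → Q* = 229.0909, P* = 181.8364.
With the tax, the buyer price exceeds the seller price by 69: (191 − 0.04Q) − (90.2 + 0.4Q) = 69 → Q' = 72.2727.
ΔQ = 229.0909 − 72.2727 = 156.8182; the wedge equals the tax, 69.
Deadweight loss = ½ × 156.8182 × 69 = $5410.23 million.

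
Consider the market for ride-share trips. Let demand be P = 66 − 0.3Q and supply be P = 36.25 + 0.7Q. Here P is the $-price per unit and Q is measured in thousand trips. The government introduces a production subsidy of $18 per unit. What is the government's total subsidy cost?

$859.50 thousand

Competitive equilibrium: 66 − 0.3Q = 36.25 + 0.7Q → Q* = 29.75, P* = 57.075.
The subsidy lowers effective supply by 18: P = 18.25 + 0.7Q.
New quantity: 66 − 0.3Q = 18.25 + 0.7Q → Q' = 47.75.
Total subsidy cost = 18 × 47.75 = $859.50 thousand.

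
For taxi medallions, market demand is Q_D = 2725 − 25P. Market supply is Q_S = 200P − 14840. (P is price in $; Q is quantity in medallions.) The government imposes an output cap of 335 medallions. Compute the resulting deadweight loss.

In inverse form: demand P = 109 − 0.04Q, supply P = 74.2 + 0.005Q.
Competitive equilibrium: 109 − 0.04Q = 74.2 + 0.005Q → Q* = 773.3333, P* = 78.0667.
At Q = 335: demand price = 109 − 0.04·335 = 95.6; supply price = 74.2 + 0.005·335 = 75.875.
ΔQ = 773.3333 − 335 = 438.3333; wedge = 95.6 − 75.875 = 19.725.
The triangle = ½ × 438.3333 × 19.725 = $4323.06.

$4323.06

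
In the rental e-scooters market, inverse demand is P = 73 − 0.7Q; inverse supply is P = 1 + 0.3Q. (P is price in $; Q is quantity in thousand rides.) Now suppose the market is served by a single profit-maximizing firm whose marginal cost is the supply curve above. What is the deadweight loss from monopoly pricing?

$439.47 thousand

Competitive equilibrium: 73 − 0.7Q = 1 + 0.3Q → Q* = 72, P* = 22.6.
Marginal revenue: MR = 73 − 1.4Q. Set MR = MC: 73 − 1.4Q = 1 + 0.3Q → Q_m = 42.35294.
Price P_m = 73 − 0.7·42.35294 = 43.35294; MC(Q_m) = 1 + 0.3·42.35294 = 13.70588.
Competitive Q* = 72, so ΔQ = 29.64706; wedge = 43.35294 − 13.70588 = 29.64706.
Deadweight loss = ½ × 29.64706 × 29.64706 = $439.47 thousand.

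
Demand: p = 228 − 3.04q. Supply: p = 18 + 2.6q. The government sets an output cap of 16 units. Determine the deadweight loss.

1271.49

Competitive equilibrium: 228 − 3.04q = 18 + 2.6q → q* = 37.234, p* = 114.8085.
At q = 16: demand price = 228 − 3.04·16 = 179.36; supply price = 18 + 2.6·16 = 59.6.
Δq = 37.234 − 16 = 21.234; wedge = 179.36 − 59.6 = 119.76.
Deadweight loss = ½ × 21.234 × 119.76 = 1271.49.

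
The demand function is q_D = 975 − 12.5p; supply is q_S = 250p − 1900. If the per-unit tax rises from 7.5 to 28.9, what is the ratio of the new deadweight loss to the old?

In inverse form: demand p = 78 − 0.08q, supply p = 7.6 + 0.004q.
Competitive equilibrium: 78 − 0.08q = 7.6 + 0.004q → q* = 838.0952, p* = 10.9524.
For a per-unit tax t: Δq = t/0.084, so DWL = ½·t·(t/0.084) = t²/0.168.
At t = 7.5: DWL = 334.821. At t = 28.9: DWL = 4971.488.
Ratio = (28.9/7.5)² = 14.848.

14.848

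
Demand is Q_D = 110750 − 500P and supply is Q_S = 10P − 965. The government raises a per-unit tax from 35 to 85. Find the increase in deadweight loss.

In inverse form: demand P = 221.5 − 0.002Q, supply P = 96.5 + 0.1Q.
Competitive equilibrium: 221.5 − 0.002Q = 96.5 + 0.1Q → Q* = 1225.4902, P* = 219.049.
For a per-unit tax t: ΔQ = t/0.102, so DWL = ½·t·(t/0.102) = t²/0.204.
At t = 35: DWL = 6004.902. At t = 85: DWL = 35416.6667.
Increase = 35416.6667 − 6004.902 = 29411.76.

29411.76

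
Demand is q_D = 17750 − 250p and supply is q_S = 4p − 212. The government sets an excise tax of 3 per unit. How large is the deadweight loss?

17.72

In inverse form: demand p = 71 − 0.004q, supply p = 53 + 0.25q.
Competitive equilibrium: 71 − 0.004q = 53 + 0.25q → q* = 70.8661, p* = 70.7165.
With the tax, the buyer price exceeds the seller price by 3: (71 − 0.004q) − (53 + 0.25q) = 3 → q' = 59.0551.
Δq = 70.8661 − 59.0551 = 11.811; the wedge equals the tax, 3.
The triangle = ½ × 11.811 × 3 = 17.72.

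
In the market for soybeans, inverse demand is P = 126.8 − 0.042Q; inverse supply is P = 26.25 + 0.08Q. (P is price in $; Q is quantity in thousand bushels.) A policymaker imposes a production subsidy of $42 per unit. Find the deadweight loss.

Competitive equilibrium: 126.8 − 0.042Q = 26.25 + 0.08Q → Q* = 824.1803, P* = 92.1844.
The subsidy lowers effective supply by 42: P = 0.08Q − 15.75.
New quantity: 126.8 − 0.042Q = 0.08Q − 15.75 → Q' = 1168.4426.
Overproduction ΔQ = 1168.4426 − 824.1803 = 344.2623; wedge = subsidy = 42.
Welfare loss = ½ × 344.2623 × 42 = $7229.51 thousand.

$7229.51 thousand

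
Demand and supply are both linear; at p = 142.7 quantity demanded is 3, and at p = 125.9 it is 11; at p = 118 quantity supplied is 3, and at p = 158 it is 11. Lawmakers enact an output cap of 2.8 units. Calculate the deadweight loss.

48.05

Demand slope = (125.9 − 142.7)/(11 − 3) = −2.1, so p = 149 − 2.1q.
Supply slope = (158 − 118)/(11 − 3) = 5, so p = 103 + 5q.
Competitive equilibrium: 149 − 2.1q = 103 + 5q → q* = 6.4789, p* = 135.3944.
At q = 2.8: demand price = 149 − 2.1·2.8 = 143.12; supply price = 103 + 5·2.8 = 117.
Δq = 6.4789 − 2.8 = 3.6789; wedge = 143.12 − 117 = 26.12.
DWL = ½ × 3.6789 × 26.12 = 48.05.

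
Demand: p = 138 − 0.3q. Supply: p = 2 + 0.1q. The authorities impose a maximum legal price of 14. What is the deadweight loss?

Competitive equilibrium: 138 − 0.3q = 2 + 0.1q → q* = 340, p* = 36.
At the ceiling p = 14, quantity supplied = (14 − 2)/0.1 = 120.
Willingness to pay at q' = 120: 138 − 0.3·120 = 102.
Δq = 340 − 120 = 220; wedge = 102 − 14 = 88.
The triangle = ½ × 220 × 88 = 9680.

9680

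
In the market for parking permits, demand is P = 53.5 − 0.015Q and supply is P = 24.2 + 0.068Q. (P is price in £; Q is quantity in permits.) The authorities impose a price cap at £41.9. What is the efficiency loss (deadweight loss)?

Competitive equilibrium: 53.5 − 0.015Q = 24.2 + 0.068Q → Q* = 353.012, P* = 48.2048.
At the ceiling P = 41.9, quantity supplied = (41.9 − 24.2)/0.068 = 260.2941.
Willingness to pay at Q' = 260.2941: 53.5 − 0.015·260.2941 = 49.5956.
ΔQ = 353.012 − 260.2941 = 92.7179; wedge = 49.5956 − 41.9 = 7.6956.
The triangle = ½ × 92.7179 × 7.6956 = £356.76.

£356.76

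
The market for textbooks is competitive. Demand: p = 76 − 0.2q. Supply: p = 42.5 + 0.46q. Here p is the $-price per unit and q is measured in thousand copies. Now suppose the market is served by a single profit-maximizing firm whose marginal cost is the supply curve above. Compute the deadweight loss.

$45.98 thousand

Competitive equilibrium: 76 − 0.2q = 42.5 + 0.46q → q* = 50.7576, p* = 65.8485.
Marginal revenue: MR = 76 − 0.4q. Set MR = MC: 76 − 0.4q = 42.5 + 0.46q → q_m = 38.9535.
Price p_m = 76 − 0.2·38.9535 = 68.2093; MC(q_m) = 42.5 + 0.46·38.9535 = 60.4186.
Competitive q* = 50.7576, so Δq = 11.8041; wedge = 68.2093 − 60.4186 = 7.7907.
DWL = ½ × 11.8041 × 7.7907 = $45.98 thousand.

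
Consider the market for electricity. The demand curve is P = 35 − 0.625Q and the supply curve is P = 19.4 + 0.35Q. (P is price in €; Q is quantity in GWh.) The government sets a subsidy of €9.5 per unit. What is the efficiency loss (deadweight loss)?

€46.28

Competitive equilibrium: 35 − 0.625Q = 19.4 + 0.35Q → Q* = 16, P* = 25.
The subsidy lowers effective supply by 9.5: P = 9.9 + 0.35Q.
New quantity: 35 − 0.625Q = 9.9 + 0.35Q → Q' = 25.7436.
Overproduction ΔQ = 25.7436 − 16 = 9.7436; wedge = subsidy = 9.5.
The triangle = ½ × 9.7436 × 9.5 = €46.28.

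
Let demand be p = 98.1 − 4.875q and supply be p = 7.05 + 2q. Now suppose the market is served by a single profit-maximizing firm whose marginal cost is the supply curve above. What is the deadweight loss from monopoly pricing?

Competitive equilibrium: 98.1 − 4.875q = 7.05 + 2q → q* = 13.2436, p* = 33.5373.
Marginal revenue: MR = 98.1 − 9.75q. Set MR = MC: 98.1 − 9.75q = 7.05 + 2q → q_m = 7.7489.
Price p_m = 98.1 − 4.875·7.7489 = 60.3241; MC(q_m) = 7.05 + 2·7.7489 = 22.5478.
Competitive q* = 13.2436, so Δq = 5.4947; wedge = 60.3241 − 22.5478 = 37.7763.
Deadweight loss = ½ × 5.4947 × 37.7763 = 103.78.

103.78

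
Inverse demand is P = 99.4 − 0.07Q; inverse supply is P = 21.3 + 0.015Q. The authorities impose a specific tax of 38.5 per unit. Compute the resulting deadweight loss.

Competitive equilibrium: 99.4 − 0.07Q = 21.3 + 0.015Q → Q* = 918.8235, P* = 35.0824.
With the tax, the buyer price exceeds the seller price by 38.5: (99.4 − 0.07Q) − (21.3 + 0.015Q) = 38.5 → Q' = 465.8824.
ΔQ = 918.8235 − 465.8824 = 452.9411; the wedge equals the tax, 38.5.
Deadweight loss = ½ × 452.9411 × 38.5 = 8719.12.

8719.12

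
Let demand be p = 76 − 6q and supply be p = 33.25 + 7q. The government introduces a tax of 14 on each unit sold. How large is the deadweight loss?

7.54

Competitive equilibrium: 76 − 6q = 33.25 + 7q → q* = 3.2885, p* = 56.2692.
With the tax, the buyer price exceeds the seller price by 14: (76 − 6q) − (33.25 + 7q) = 14 → q' = 2.2115.
Δq = 3.2885 − 2.2115 = 1.077; the wedge equals the tax, 14.
Welfare loss = ½ × 1.077 × 14 = 7.54.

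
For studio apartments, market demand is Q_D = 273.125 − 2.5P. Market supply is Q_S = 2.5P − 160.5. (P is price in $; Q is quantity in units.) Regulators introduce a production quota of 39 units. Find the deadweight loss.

$119.89

In inverse form: demand P = 109.25 − 0.4Q, supply P = 64.2 + 0.4Q.
Competitive equilibrium: 109.25 − 0.4Q = 64.2 + 0.4Q → Q* = 56.3125, P* = 86.725.
At Q = 39: demand price = 109.25 − 0.4·39 = 93.65; supply price = 64.2 + 0.4·39 = 79.8.
ΔQ = 56.3125 − 39 = 17.3125; wedge = 93.65 − 79.8 = 13.85.
Deadweight loss = ½ × 17.3125 × 13.85 = $119.89.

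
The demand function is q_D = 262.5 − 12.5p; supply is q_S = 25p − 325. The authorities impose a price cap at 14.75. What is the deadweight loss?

31.51

In inverse form: demand p = 21 − 0.08q, supply p = 13 + 0.04q.
Competitive equilibrium: 21 − 0.08q = 13 + 0.04q → q* = 66.6667, p* = 15.6667.
At the ceiling p = 14.75, quantity supplied = (14.75 − 13)/0.04 = 43.75.
Willingness to pay at q' = 43.75: 21 − 0.08·43.75 = 17.5.
Δq = 66.6667 − 43.75 = 22.9167; wedge = 17.5 − 14.75 = 2.75.
Deadweight loss = ½ × 22.9167 × 2.75 = 31.51.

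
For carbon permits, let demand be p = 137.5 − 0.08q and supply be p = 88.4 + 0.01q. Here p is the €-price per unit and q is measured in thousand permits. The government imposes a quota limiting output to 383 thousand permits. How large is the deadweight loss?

€1189.09 thousand

Competitive equilibrium: 137.5 − 0.08q = 88.4 + 0.01q → q* = 545.5556, p* = 93.8556.
At q = 383: demand price = 137.5 − 0.08·383 = 106.86; supply price = 88.4 + 0.01·383 = 92.23.
Δq = 545.5556 − 383 = 162.5556; wedge = 106.86 − 92.23 = 14.63.
Welfare loss = ½ × 162.5556 × 14.63 = €1189.09 thousand.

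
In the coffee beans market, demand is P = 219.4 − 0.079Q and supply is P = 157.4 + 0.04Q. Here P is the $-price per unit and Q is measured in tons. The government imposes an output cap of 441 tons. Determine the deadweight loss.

Competitive equilibrium: 219.4 − 0.079Q = 157.4 + 0.04Q → Q* = 521.0084, P* = 178.2403.
At Q = 441: demand price = 219.4 − 0.079·441 = 184.561; supply price = 157.4 + 0.04·441 = 175.04.
ΔQ = 521.0084 − 441 = 80.0084; wedge = 184.561 − 175.04 = 9.521.
Deadweight loss = ½ × 80.0084 × 9.521 = $380.88.

$380.88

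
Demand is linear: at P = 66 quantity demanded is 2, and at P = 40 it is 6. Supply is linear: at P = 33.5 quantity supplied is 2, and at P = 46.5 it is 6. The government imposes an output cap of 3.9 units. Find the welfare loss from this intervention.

10.02

Demand slope = (40 − 66)/(6 − 2) = −6.5, so P = 79 − 6.5Q.
Supply slope = (46.5 − 33.5)/(6 − 2) = 3.25, so P = 27 + 3.25Q.
Competitive equilibrium: 79 − 6.5Q = 27 + 3.25Q → Q* = 5.3333, P* = 44.3333.
At Q = 3.9: demand price = 79 − 6.5·3.9 = 53.65; supply price = 27 + 3.25·3.9 = 39.675.
ΔQ = 5.3333 − 3.9 = 1.4333; wedge = 53.65 − 39.675 = 13.975.
DWL = ½ × 1.4333 × 13.975 = 10.02.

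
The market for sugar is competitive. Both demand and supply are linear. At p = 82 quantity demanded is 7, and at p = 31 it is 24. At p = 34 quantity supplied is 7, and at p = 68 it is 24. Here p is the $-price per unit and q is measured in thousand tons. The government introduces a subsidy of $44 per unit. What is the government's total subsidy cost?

Demand slope = (31 − 82)/(24 − 7) = −3, so p = 103 − 3q.
Supply slope = (68 − 34)/(24 − 7) = 2, so p = 20 + 2q.
Competitive equilibrium: 103 − 3q = 20 + 2q → q* = 16.6, p* = 53.2.
The subsidy lowers effective supply by 44: p = 2q − 24.
New quantity: 103 − 3q = 2q − 24 → q' = 25.4.
Total subsidy cost = 44 × 25.4 = $1117.60 thousand.

$1117.60 thousand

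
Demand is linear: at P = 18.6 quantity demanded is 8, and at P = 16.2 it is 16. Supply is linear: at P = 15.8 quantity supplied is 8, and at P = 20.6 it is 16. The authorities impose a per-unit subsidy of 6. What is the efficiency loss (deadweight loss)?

20

Demand slope = (16.2 − 18.6)/(16 − 8) = −0.3, so P = 21 − 0.3Q.
Supply slope = (20.6 − 15.8)/(16 − 8) = 0.6, so P = 11 + 0.6Q.
Competitive equilibrium: 21 − 0.3Q = 11 + 0.6Q → Q* = 11.1111, P* = 17.6667.
The subsidy lowers effective supply by 6: P = 5 + 0.6Q.
New quantity: 21 − 0.3Q = 5 + 0.6Q → Q' = 17.7778.
Overproduction ΔQ = 17.7778 − 11.1111 = 6.6667; wedge = subsidy = 6.
DWL = ½ × 6.6667 × 6 = 20.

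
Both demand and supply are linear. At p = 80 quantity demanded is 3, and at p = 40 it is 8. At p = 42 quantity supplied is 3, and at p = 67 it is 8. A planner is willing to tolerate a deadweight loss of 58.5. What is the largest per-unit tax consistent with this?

Demand slope = (40 − 80)/(8 − 3) = −8, so p = 104 − 8q.
Supply slope = (67 − 42)/(8 − 3) = 5, so p = 27 + 5q.
Competitive equilibrium: 104 − 8q = 27 + 5q → q* = 5.9231, p* = 56.6154.
A tax t gives Δq = t/13 and wedge t, so DWL = t²/26.
t²/26 = 58.5 → t² = 1521 → t = 39.

39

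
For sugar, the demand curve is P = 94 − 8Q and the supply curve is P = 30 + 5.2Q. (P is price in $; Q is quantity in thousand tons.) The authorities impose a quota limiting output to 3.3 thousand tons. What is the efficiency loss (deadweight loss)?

$15.83 thousand

Competitive equilibrium: 94 − 8Q = 30 + 5.2Q → Q* = 4.8485, P* = 55.2121.
At Q = 3.3: demand price = 94 − 8·3.3 = 67.6; supply price = 30 + 5.2·3.3 = 47.16.
ΔQ = 4.8485 − 3.3 = 1.5485; wedge = 67.6 − 47.16 = 20.44.
Welfare loss = ½ × 1.5485 × 20.44 = $15.83 thousand.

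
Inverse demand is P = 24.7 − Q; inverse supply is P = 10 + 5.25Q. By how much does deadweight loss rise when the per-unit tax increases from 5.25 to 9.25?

4.64

Competitive equilibrium: 24.7 − Q = 10 + 5.25Q → Q* = 2.352, P* = 22.348.
For a per-unit tax t: ΔQ = t/6.25, so DWL = ½·t·(t/6.25) = t²/12.5.
At t = 5.25: DWL = 2.205. At t = 9.25: DWL = 6.845.
Increase = 6.845 − 2.205 = 4.64.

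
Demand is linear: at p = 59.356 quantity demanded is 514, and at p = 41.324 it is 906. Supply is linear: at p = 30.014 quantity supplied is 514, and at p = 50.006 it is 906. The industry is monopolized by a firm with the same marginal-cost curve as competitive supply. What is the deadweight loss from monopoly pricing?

3345.74

Demand slope = (41.324 − 59.356)/(906 − 514) = −0.046, so p = 83 − 0.046q.
Supply slope = (50.006 − 30.014)/(906 − 514) = 0.051, so p = 3.8 + 0.051q.
Competitive equilibrium: 83 − 0.046q = 3.8 + 0.051q → q* = 816.4948, p* = 45.4412.
Marginal revenue: MR = 83 − 0.092q. Set MR = MC: 83 − 0.092q = 3.8 + 0.051q → q_m = 553.8462.
Price p_m = 83 − 0.046·553.8462 = 57.5231; MC(q_m) = 3.8 + 0.051·553.8462 = 32.0462.
Competitive q* = 816.4948, so Δq = 262.6486; wedge = 57.5231 − 32.0462 = 25.4769.
DWL = ½ × 262.6486 × 25.4769 = 3345.74.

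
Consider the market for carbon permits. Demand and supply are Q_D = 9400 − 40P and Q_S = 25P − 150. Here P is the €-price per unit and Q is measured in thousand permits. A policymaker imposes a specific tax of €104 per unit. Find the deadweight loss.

€83200 thousand

In inverse form: demand P = 235 − 0.025Q, supply P = 6 + 0.04Q.
Competitive equilibrium: 235 − 0.025Q = 6 + 0.04Q → Q* = 3523.0769, P* = 146.9231.
With the tax, the buyer price exceeds the seller price by 104: (235 − 0.025Q) − (6 + 0.04Q) = 104 → Q' = 1923.0769.
ΔQ = 3523.0769 − 1923.0769 = 1600; the wedge equals the tax, 104.
Deadweight loss = ½ × 1600 × 104 = €83200 thousand.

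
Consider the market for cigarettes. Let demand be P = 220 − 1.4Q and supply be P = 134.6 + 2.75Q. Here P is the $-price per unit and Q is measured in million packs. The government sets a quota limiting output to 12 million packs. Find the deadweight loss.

Competitive equilibrium: 220 − 1.4Q = 134.6 + 2.75Q → Q* = 20.5783, P* = 191.1904.
At Q = 12: demand price = 220 − 1.4·12 = 203.2; supply price = 134.6 + 2.75·12 = 167.6.
ΔQ = 20.5783 − 12 = 8.5783; wedge = 203.2 − 167.6 = 35.6.
Welfare loss = ½ × 8.5783 × 35.6 = $152.69 million.

$152.69 million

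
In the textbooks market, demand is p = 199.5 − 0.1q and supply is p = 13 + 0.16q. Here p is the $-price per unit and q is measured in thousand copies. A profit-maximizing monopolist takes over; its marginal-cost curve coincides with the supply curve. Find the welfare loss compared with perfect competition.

Competitive equilibrium: 199.5 − 0.1q = 13 + 0.16q → q* = 717.3077, p* = 127.7692.
Marginal revenue: MR = 199.5 − 0.2q. Set MR = MC: 199.5 − 0.2q = 13 + 0.16q → q_m = 518.0556.
Price p_m = 199.5 − 0.1·518.0556 = 147.6944; MC(q_m) = 13 + 0.16·518.0556 = 95.8889.
Competitive q* = 717.3077, so Δq = 199.2521; wedge = 147.6944 − 95.8889 = 51.8055.
The triangle = ½ × 199.2521 × 51.8055 = $5161.18 thousand.

$5161.18 thousand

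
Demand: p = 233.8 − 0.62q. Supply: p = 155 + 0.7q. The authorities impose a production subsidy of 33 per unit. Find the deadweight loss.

Competitive equilibrium: 233.8 − 0.62q = 155 + 0.7q → q* = 59.697, p* = 196.7879.
The subsidy lowers effective supply by 33: p = 122 + 0.7q.
New quantity: 233.8 − 0.62q = 122 + 0.7q → q' = 84.697.
Overproduction Δq = 84.697 − 59.697 = 25; wedge = subsidy = 33.
Welfare loss = ½ × 25 × 33 = 412.50.

412.50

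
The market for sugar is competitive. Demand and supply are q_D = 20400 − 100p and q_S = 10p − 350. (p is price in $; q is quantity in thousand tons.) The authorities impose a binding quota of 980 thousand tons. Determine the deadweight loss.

$17024.73 thousand

In inverse form: demand p = 204 − 0.01q, supply p = 35 + 0.1q.
Competitive equilibrium: 204 − 0.01q = 35 + 0.1q → q* = 1536.3636, p* = 188.6364.
At q = 980: demand price = 204 − 0.01·980 = 194.2; supply price = 35 + 0.1·980 = 133.
Δq = 1536.3636 − 980 = 556.3636; wedge = 194.2 − 133 = 61.2.
DWL = ½ × 556.3636 × 61.2 = $17024.73 thousand.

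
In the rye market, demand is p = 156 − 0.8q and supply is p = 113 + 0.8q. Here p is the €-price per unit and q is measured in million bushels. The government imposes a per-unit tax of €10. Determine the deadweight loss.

€31.25 million

Competitive equilibrium: 156 − 0.8q = 113 + 0.8q → q* = 26.875, p* = 134.5.
With the tax, the buyer price exceeds the seller price by 10: (156 − 0.8q) − (113 + 0.8q) = 10 → q' = 20.625.
Δq = 26.875 − 20.625 = 6.25; the wedge equals the tax, 10.
Deadweight loss = ½ × 6.25 × 10 = €31.25 million.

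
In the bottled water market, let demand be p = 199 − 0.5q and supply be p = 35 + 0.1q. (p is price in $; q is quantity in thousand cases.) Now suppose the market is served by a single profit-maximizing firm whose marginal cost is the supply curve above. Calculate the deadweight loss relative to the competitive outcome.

Competitive equilibrium: 199 − 0.5q = 35 + 0.1q → q* = 273.33333, p* = 62.33333.
Marginal revenue: MR = 199 − q. Set MR = MC: 199 − q = 35 + 0.1q → q_m = 149.09091.
Price p_m = 199 − 0.5·149.09091 = 124.45455; MC(q_m) = 35 + 0.1·149.09091 = 49.90909.
Competitive q* = 273.33333, so Δq = 124.24242; wedge = 124.45455 − 49.90909 = 74.54546.
Deadweight loss = ½ × 124.24242 × 74.54546 = $4630.85 thousand.

$4630.85 thousand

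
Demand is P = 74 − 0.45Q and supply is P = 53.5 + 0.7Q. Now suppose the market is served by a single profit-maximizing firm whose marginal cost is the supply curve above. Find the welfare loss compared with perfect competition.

Competitive equilibrium: 74 − 0.45Q = 53.5 + 0.7Q → Q* = 17.8261, P* = 65.9783.
Marginal revenue: MR = 74 − 0.9Q. Set MR = MC: 74 − 0.9Q = 53.5 + 0.7Q → Q_m = 12.8125.
Price P_m = 74 − 0.45·12.8125 = 68.2344; MC(Q_m) = 53.5 + 0.7·12.8125 = 62.4688.
Competitive Q* = 17.8261, so ΔQ = 5.0136; wedge = 68.2344 − 62.4688 = 5.7656.
Welfare loss = ½ × 5.0136 × 5.7656 = 14.45.

14.45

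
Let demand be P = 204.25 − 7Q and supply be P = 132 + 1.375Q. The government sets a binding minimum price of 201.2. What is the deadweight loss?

Competitive equilibrium: 204.25 − 7Q = 132 + 1.375Q → Q* = 8.6269, P* = 143.8619.
At the floor P = 201.2, quantity demanded = (204.25 − 201.2)/7 = 0.4357.
Sellers' marginal cost at Q' = 0.4357: 132 + 1.375·0.4357 = 132.5991.
ΔQ = 8.6269 − 0.4357 = 8.1912; wedge = 201.2 − 132.5991 = 68.6009.
DWL = ½ × 8.1912 × 68.6009 = 280.96.

280.96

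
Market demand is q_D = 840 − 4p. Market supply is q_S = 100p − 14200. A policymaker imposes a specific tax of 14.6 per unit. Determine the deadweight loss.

In inverse form: demand p = 210 − 0.25q, supply p = 142 + 0.01q.
Competitive equilibrium: 210 − 0.25q = 142 + 0.01q → q* = 261.5385, p* = 144.6154.
With the tax, the buyer price exceeds the seller price by 14.6: (210 − 0.25q) − (142 + 0.01q) = 14.6 → q' = 205.3846.
Δq = 261.5385 − 205.3846 = 56.1539; the wedge equals the tax, 14.6.
Deadweight loss = ½ × 56.1539 × 14.6 = 409.92.

409.92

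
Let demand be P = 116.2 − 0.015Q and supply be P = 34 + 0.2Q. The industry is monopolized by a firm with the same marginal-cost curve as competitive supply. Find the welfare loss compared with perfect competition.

66.83

Competitive equilibrium: 116.2 − 0.015Q = 34 + 0.2Q → Q* = 382.3256, P* = 110.4651.
Marginal revenue: MR = 116.2 − 0.03Q. Set MR = MC: 116.2 − 0.03Q = 34 + 0.2Q → Q_m = 357.3913.
Price P_m = 116.2 − 0.015·357.3913 = 110.8391; MC(Q_m) = 34 + 0.2·357.3913 = 105.4783.
Competitive Q* = 382.3256, so ΔQ = 24.9343; wedge = 110.8391 − 105.4783 = 5.3608.
Welfare loss = ½ × 24.9343 × 5.3608 = 66.83.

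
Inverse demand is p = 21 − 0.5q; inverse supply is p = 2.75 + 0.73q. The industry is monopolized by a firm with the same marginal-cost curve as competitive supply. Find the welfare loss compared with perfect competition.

Competitive equilibrium: 21 − 0.5q = 2.75 + 0.73q → q* = 14.8374, p* = 13.5813.
Marginal revenue: MR = 21 − q. Set MR = MC: 21 − q = 2.75 + 0.73q → q_m = 10.5491.
Price p_m = 21 − 0.5·10.5491 = 15.7255; MC(q_m) = 2.75 + 0.73·10.5491 = 10.4508.
Competitive q* = 14.8374, so Δq = 4.2883; wedge = 15.7255 − 10.4508 = 5.2747.
DWL = ½ × 4.2883 × 5.2747 = 11.31.

11.31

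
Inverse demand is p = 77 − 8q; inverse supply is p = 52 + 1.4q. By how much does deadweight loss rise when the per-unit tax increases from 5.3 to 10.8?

4.71

Competitive equilibrium: 77 − 8q = 52 + 1.4q → q* = 2.6596, p* = 55.7234.
For a per-unit tax t: Δq = t/9.4, so DWL = ½·t·(t/9.4) = t²/18.8.
At t = 5.3: DWL = 1.494. At t = 10.8: DWL = 6.204.
Increase = 6.204 − 1.494 = 4.71.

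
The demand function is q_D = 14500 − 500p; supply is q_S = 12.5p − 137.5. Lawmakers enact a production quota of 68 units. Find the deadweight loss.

941.19

In inverse form: demand p = 29 − 0.002q, supply p = 11 + 0.08q.
Competitive equilibrium: 29 − 0.002q = 11 + 0.08q → q* = 219.5122, p* = 28.561.
At q = 68: demand price = 29 − 0.002·68 = 28.864; supply price = 11 + 0.08·68 = 16.44.
Δq = 219.5122 − 68 = 151.5122; wedge = 28.864 − 16.44 = 12.424.
Deadweight loss = ½ × 151.5122 × 12.424 = 941.19.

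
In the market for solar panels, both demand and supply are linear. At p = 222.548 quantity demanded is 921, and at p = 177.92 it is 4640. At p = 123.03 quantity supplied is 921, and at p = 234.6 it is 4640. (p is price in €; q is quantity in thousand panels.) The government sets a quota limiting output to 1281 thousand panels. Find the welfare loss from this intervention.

€84797.89 thousand

Demand slope = (177.92 − 222.548)/(4640 − 921) = −0.012, so p = 233.6 − 0.012q.
Supply slope = (234.6 − 123.03)/(4640 − 921) = 0.03, so p = 95.4 + 0.03q.
Competitive equilibrium: 233.6 − 0.012q = 95.4 + 0.03q → q* = 3290.4762, p* = 194.1143.
At q = 1281: demand price = 233.6 − 0.012·1281 = 218.228; supply price = 95.4 + 0.03·1281 = 133.83.
Δq = 3290.4762 − 1281 = 2009.4762; wedge = 218.228 − 133.83 = 84.398.
DWL = ½ × 2009.4762 × 84.398 = €84797.89 thousand.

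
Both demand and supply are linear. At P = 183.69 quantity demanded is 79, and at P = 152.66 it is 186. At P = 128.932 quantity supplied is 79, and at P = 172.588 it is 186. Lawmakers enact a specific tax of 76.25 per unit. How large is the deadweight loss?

Demand slope = (152.66 − 183.69)/(186 − 79) = −0.29, so P = 206.6 − 0.29Q.
Supply slope = (172.588 − 128.932)/(186 − 79) = 0.408, so P = 96.7 + 0.408Q.
Competitive equilibrium: 206.6 − 0.29Q = 96.7 + 0.408Q → Q* = 157.4499, P* = 160.9395.
With the tax, the buyer price exceeds the seller price by 76.25: (206.6 − 0.29Q) − (96.7 + 0.408Q) = 76.25 → Q' = 48.2092.
ΔQ = 157.4499 − 48.2092 = 109.2407; the wedge equals the tax, 76.25.
Welfare loss = ½ × 109.2407 × 76.25 = 4164.80.

4164.80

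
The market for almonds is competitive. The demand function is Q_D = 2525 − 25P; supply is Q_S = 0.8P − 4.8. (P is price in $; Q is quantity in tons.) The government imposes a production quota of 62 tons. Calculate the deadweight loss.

$87.44

In inverse form: demand P = 101 − 0.04Q, supply P = 6 + 1.25Q.
Competitive equilibrium: 101 − 0.04Q = 6 + 1.25Q → Q* = 73.6434, P* = 98.0543.
At Q = 62: demand price = 101 − 0.04·62 = 98.52; supply price = 6 + 1.25·62 = 83.5.
ΔQ = 73.6434 − 62 = 11.6434; wedge = 98.52 − 83.5 = 15.02.
Welfare loss = ½ × 11.6434 × 15.02 = $87.44.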